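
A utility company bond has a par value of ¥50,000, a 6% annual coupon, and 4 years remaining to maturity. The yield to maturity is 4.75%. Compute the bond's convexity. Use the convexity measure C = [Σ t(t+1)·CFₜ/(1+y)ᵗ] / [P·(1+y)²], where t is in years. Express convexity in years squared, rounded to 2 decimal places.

16.30

With y = 0.0475:
  t   CF        PV=CF/(1+0.0475)^t    t·PV        t(t+1)·PV
  1     3,000.00     2,863.9618     2,863.9618       5,727.9236
  2     3,000.00     2,734.0924     5,468.1848      16,404.5545
  3     3,000.00     2,610.1121     7,830.3363      31,321.3452
  4    53,000.00    44,020.9837   176,083.9348     880,419.6738
  Σ                 52,229.1500   192,246.4177     933,873.4972
P = 52,229.1500.
Convexity = Σ t(t+1)·PV / [P·(1+y)²] = 933,873.4972 / (52,229.1500 × 1.097256) = 16.29548.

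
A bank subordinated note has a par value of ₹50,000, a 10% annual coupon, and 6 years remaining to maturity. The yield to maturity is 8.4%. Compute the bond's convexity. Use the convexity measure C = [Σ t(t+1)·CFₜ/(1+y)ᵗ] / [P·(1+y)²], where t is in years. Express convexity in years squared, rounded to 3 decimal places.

With y = 0.084:
  t   CF        PV=CF/(1+0.084)^t    t·PV        t(t+1)·PV
  1     5,000.00     4,612.5461     4,612.5461       9,225.0923
  2     5,000.00     4,255.1164     8,510.2327      25,530.6981
  3     5,000.00     3,925.3841    11,776.1523      47,104.6091
  4     5,000.00     3,621.2030    14,484.8121      72,424.0607
  5     5,000.00     3,340.5932    16,702.9660     100,217.7961
  6    55,000.00    33,899.0085   203,394.0512   1,423,758.3584
  Σ                 53,653.8513   259,480.7604   1,678,260.6146
P = 53,653.8513.
Convexity = Σ t(t+1)·PV / [P·(1+y)²] = 1,678,260.6146 / (53,653.8513 × 1.175056) = 26.61950.

26.620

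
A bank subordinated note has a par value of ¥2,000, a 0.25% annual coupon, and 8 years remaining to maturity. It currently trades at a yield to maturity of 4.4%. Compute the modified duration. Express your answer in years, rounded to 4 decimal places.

Periodic yield y = 0.044. First find Macaulay duration:
  t   CF        PV=CF/(1+0.044)^t    t·PV
  1         5.00         4.7893         4.7893
  2         5.00         4.5874         9.1749
  3         5.00         4.3941        13.1823
  4         5.00         4.2089        16.8356
  5         5.00         4.0315        20.1575
  6         5.00         3.8616        23.1696
  7         5.00         3.6988        25.8919
  8     2,005.00     1,420.7262    11,365.8096
  Σ                  1,450.2978    11,479.0106
P = 1,450.2978; Macaulay duration = 11,479.0106 / 1,450.2978 = 7.91493 years.
Modified duration = D_Mac / (1 + y) = 7.91493 / 1.044 = 7.58135 years.

7.5814 years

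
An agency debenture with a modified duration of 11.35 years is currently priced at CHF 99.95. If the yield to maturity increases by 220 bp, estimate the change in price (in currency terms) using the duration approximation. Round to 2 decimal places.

Duration approximation: ΔP/P ≈ -D_mod · Δy = -11.35 × (+0.022) = -0.249700.
ΔP ≈ 99.95 × (-0.249700) = -24.957515.

-CHF 24.96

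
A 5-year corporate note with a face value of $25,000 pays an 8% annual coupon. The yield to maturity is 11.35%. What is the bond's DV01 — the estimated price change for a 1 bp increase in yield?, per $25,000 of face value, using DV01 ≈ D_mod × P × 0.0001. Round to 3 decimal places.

Periodic yield y = 0.1135.
  t   CF        PV=CF/(1+0.1135)^t    t·PV
  1     2,000.00     1,796.1383     1,796.1383
  2     2,000.00     1,613.0564     3,226.1128
  3     2,000.00     1,448.6362     4,345.9086
  4     2,000.00     1,300.9755     5,203.9019
  5    27,000.00    15,772.9402    78,864.7011
  Σ                 21,931.7466    93,436.7627
P = 21,931.7466; D_Mac = 4.26034 yrs; D_mod = 3.82608 yrs.
DV01 ≈ 3.82608 × 21,931.7466 × 0.0001 = 8.391267.

$8.391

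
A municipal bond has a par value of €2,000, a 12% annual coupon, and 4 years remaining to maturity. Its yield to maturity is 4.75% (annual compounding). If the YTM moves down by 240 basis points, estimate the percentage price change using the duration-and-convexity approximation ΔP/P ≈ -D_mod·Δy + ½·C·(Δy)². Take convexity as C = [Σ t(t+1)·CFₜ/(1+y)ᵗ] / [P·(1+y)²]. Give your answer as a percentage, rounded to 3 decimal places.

With y = 0.0475:
  t   CF        PV=CF/(1+0.0475)^t    t·PV        t(t+1)·PV
  1       240.00       229.1169       229.1169         458.2339
  2       240.00       218.7274       437.4548       1,312.3644
  3       240.00       208.8090       626.4269       2,505.7076
  4     2,240.00     1,860.5095     7,442.0380      37,210.1900
  Σ                  2,517.1628     8,735.0366      41,486.4959
P = 2,517.1628; D_Mac = 3.47019 yrs; D_mod = 3.31283 yrs; C = 15.02060.
Duration effect: -3.31283 × (-0.024) = +0.079508
Convexity effect: 0.5 × 15.02060 × (-0.024)² = +0.0043259
ΔP/P ≈ +0.079508 + 0.0043259 = +0.083834 = +8.3834%.

+8.383%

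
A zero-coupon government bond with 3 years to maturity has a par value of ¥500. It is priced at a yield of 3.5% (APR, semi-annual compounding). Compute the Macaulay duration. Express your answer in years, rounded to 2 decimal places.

A zero-coupon bond has a single cash flow at maturity, so its Macaulay duration equals its maturity: 3 years.
(Equivalently: 6 semi-annual periods ÷ 2 = 3 years.)

3.00 years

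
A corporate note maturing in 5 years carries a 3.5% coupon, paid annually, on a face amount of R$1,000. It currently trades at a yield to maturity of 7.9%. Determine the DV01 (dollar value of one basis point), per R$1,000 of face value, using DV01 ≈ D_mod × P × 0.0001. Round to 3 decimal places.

R$0.354

Periodic yield y = 0.079.
  t   CF        PV=CF/(1+0.079)^t    t·PV
  1        35.00        32.4374        32.4374
  2        35.00        30.0625        60.1250
  3        35.00        27.8614        83.5843
  4        35.00        25.8215       103.2862
  5     1,035.00       707.6738     3,538.3691
  Σ                    823.8568     3,817.8021
P = 823.8568; D_Mac = 4.63406 yrs; D_mod = 4.29477 yrs.
DV01 ≈ 4.29477 × 823.8568 × 0.0001 = 0.353828.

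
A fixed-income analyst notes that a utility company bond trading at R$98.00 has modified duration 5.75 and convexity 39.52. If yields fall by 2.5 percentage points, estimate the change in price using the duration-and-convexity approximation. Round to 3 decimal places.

Duration effect: -D_mod·Δy = -5.75 × (-0.025) = +0.143750
Convexity effect: ½·C·(Δy)² = 0.5 × 39.52 × (-0.025)² = +0.0123500
ΔP/P ≈ +0.143750 + 0.0123500 = +0.156100
ΔP ≈ 98.00 × (+0.156100) = +15.29780.

+R$15.298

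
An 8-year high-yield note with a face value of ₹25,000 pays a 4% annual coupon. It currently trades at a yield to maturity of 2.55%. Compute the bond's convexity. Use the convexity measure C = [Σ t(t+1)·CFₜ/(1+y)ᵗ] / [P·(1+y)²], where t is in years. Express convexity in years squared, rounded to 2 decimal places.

With y = 0.0255:
  t   CF        PV=CF/(1+0.0255)^t    t·PV        t(t+1)·PV
  1     1,000.00       975.1341       975.1341       1,950.2682
  2     1,000.00       950.8865     1,901.7730       5,705.3189
  3     1,000.00       927.2418     2,781.7254      11,126.9017
  4     1,000.00       904.1851     3,616.7404      18,083.7018
  5     1,000.00       881.7017     4,408.5085      26,451.0509
  6     1,000.00       859.7774     5,158.6642      36,110.6497
  7     1,000.00       838.3982     5,868.7875      46,950.3003
  8    26,000.00    21,256.3176   170,050.5408   1,530,454.8668
  Σ                 27,593.6423   194,761.8738   1,676,833.0582
P = 27,593.6423.
Convexity = Σ t(t+1)·PV / [P·(1+y)²] = 1,676,833.0582 / (27,593.6423 × 1.051650) = 57.78425.

57.78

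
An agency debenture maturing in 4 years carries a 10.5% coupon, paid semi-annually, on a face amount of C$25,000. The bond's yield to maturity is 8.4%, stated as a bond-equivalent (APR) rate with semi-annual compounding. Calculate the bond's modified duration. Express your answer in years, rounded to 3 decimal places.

3.255 years

Periodic yield y = 0.042. First find Macaulay duration:
  t   CF        PV=CF/(1+0.042)^t    t·PV
  1     1,312.50     1,259.5969     1,259.5969
  2     1,312.50     1,208.8262     2,417.6525
  3     1,312.50     1,160.1019     3,480.3058
  4     1,312.50     1,113.3416     4,453.3664
  5     1,312.50     1,068.4660     5,342.3301
  6     1,312.50     1,025.3993     6,152.3955
  7     1,312.50       984.0684     6,888.4787
  8    26,312.50    18,933.0404   151,464.3232
  Σ                 26,752.8408   181,458.4491
P = 26,752.8408; Macaulay duration = 181,458.4491 / 26,752.8408 = 6.78277 half-year periods = 3.39139 years.
Modified duration = D_Mac / (1 + y) = 3.39139 / 1.042 = 3.25469 years.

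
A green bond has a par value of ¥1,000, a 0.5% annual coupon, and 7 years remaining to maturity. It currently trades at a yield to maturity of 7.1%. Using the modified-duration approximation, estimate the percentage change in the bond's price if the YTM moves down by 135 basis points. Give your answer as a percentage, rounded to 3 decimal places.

Periodic yield y = 0.071. Modified duration first:
  t   CF        PV=CF/(1+0.071)^t    t·PV
  1         5.00         4.6685         4.6685
  2         5.00         4.3590         8.7181
  3         5.00         4.0701        12.2102
  4         5.00         3.8002        15.2010
  5         5.00         3.5483        17.7416
  6         5.00         3.3131        19.8785
  7     1,005.00       621.7843     4,352.4902
  Σ                    645.5436     4,430.9082
P = 645.5436; D_Mac = 6.86384 yrs; D_mod = 6.86384/(1+0.071) = 6.40881 yrs.
ΔP/P ≈ -D_mod · Δy = -6.40881 × (-0.0135) = +0.086519 = +8.6519%.

+8.652%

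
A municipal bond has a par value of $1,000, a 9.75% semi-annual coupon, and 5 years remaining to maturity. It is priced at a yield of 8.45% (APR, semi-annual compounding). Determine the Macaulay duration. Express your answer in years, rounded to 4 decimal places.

4.1006 years

Periodic yield y = 0.04225. Discount each cash flow and weight by its period:
  t   CF        PV=CF/(1+0.04225)^t    t·PV
  1        48.75        46.7738        46.7738
  2        48.75        44.8777        89.7554
  3        48.75        43.0585       129.1755
  4        48.75        41.3130       165.2521
  5        48.75        39.6383       198.1915
  6        48.75        38.0315       228.1889
  7        48.75        36.4898       255.4285
  8        48.75        35.0106       280.0847
  9        48.75        33.5914       302.3222
  10    1,048.75       693.3507     6,933.5066
  Σ                  1,052.1352     8,628.6793
Price P = Σ PV = 1,052.1352.
Macaulay duration = Σ(t·PV) / P = 8,628.6793 / 1,052.1352 = 8.20111 half-year periods.
In years: 8.20111 / 2 = 4.10056 years.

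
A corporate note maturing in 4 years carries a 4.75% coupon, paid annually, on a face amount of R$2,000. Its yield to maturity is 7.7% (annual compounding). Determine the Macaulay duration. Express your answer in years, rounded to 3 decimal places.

Periodic yield y = 0.077. Discount each cash flow and weight by its year:
  t   CF        PV=CF/(1+0.077)^t    t·PV
  1        95.00        88.2080        88.2080
  2        95.00        81.9016       163.8031
  3        95.00        76.0460       228.1381
  4     2,095.00     1,557.1169     6,228.4675
  Σ                  1,803.2725     6,708.6167
Price P = Σ PV = 1,803.2725.
Macaulay duration = Σ(t·PV) / P = 6,708.6167 / 1,803.2725 = 3.72025 years.

3.720 years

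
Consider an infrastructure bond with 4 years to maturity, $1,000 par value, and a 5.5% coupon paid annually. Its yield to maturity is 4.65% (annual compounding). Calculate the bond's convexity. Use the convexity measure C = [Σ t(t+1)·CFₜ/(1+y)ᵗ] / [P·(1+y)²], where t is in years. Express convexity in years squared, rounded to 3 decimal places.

16.461

With y = 0.0465:
  t   CF        PV=CF/(1+0.0465)^t    t·PV        t(t+1)·PV
  1        55.00        52.5561        52.5561         105.1123
  2        55.00        50.2209       100.4417         301.3252
  3        55.00        47.9894       143.9681         575.8724
  4     1,055.00       879.6209     3,518.4835      17,592.4176
  Σ                  1,030.3873     3,815.4495      18,574.7274
P = 1,030.3873.
Convexity = Σ t(t+1)·PV / [P·(1+y)²] = 18,574.7274 / (1,030.3873 × 1.095162) = 16.46052.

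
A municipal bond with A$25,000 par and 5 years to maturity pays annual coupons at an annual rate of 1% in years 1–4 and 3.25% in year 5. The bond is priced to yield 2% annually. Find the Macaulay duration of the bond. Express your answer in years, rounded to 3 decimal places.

4.901 years

Periodic yield y = 0.02. Discount each cash flow and weight by its year:
  t   CF        PV=CF/(1+0.02)^t    t·PV
  1       250.00       245.0980       245.0980
  2       250.00       240.2922       480.5844
  3       250.00       235.5806       706.7418
  4       250.00       230.9614       923.8454
  5    25,812.50    23,379.1765   116,895.8826
  Σ                 24,331.1087   119,252.1523
Price P = Σ PV = 24,331.1087.
Macaulay duration = Σ(t·PV) / P = 119,252.1523 / 24,331.1087 = 4.90122 years.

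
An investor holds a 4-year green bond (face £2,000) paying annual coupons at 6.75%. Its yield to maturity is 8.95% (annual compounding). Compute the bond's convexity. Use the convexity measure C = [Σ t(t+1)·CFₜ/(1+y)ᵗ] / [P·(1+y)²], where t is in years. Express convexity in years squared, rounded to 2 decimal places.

14.74

With y = 0.0895:
  t   CF        PV=CF/(1+0.0895)^t    t·PV        t(t+1)·PV
  1       135.00       123.9101       123.9101         247.8201
  2       135.00       113.7311       227.4622         682.3867
  3       135.00       104.3884       313.1651       1,252.6603
  4     2,135.00     1,515.2662     6,061.0649      30,305.3244
  Σ                  1,857.2957     6,725.6022      32,488.1914
P = 1,857.2957.
Convexity = Σ t(t+1)·PV / [P·(1+y)²] = 32,488.1914 / (1,857.2957 × 1.187010) = 14.73635.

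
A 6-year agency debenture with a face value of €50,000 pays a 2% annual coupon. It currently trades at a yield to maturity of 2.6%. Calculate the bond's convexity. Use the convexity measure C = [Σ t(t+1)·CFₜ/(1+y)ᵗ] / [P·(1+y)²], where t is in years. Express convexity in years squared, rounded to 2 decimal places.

37.32

With y = 0.026:
  t   CF        PV=CF/(1+0.026)^t    t·PV        t(t+1)·PV
  1     1,000.00       974.6589       974.6589       1,949.3177
  2     1,000.00       949.9599     1,899.9198       5,699.7595
  3     1,000.00       925.8869     2,777.6606      11,110.6422
  4     1,000.00       902.4238     3,609.6953      18,048.4767
  5     1,000.00       879.5554     4,397.7770      26,386.6618
  6    51,000.00    43,720.5897   262,323.5384   1,836,264.7691
  Σ                 48,353.0746   275,983.2500   1,899,459.6270
P = 48,353.0746.
Convexity = Σ t(t+1)·PV / [P·(1+y)²] = 1,899,459.6270 / (48,353.0746 × 1.052676) = 37.31739.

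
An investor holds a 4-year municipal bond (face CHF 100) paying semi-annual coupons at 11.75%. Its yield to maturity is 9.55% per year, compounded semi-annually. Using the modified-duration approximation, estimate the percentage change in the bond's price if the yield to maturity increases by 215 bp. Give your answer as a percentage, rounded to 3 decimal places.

-6.835%

Periodic yield y = 0.04775. Modified duration first:
  t   CF        PV=CF/(1+0.04775)^t    t·PV
  1        5.875         5.6073         5.6073
  2        5.875         5.3517        10.7034
  3        5.875         5.1078        15.3234
  4        5.875         4.8750        19.5001
  5        5.875         4.6529        23.2643
  6        5.875         4.4408        26.6448
  7        5.875         4.2384        29.6690
  8      105.875        72.9008       583.2061
  Σ                    107.1746       713.9184
P = 107.1746; D_Mac = 6.66126 half-year periods = 3.33063 yrs; D_mod = 3.33063/(1+0.04775) = 3.17884 yrs.
ΔP/P ≈ -D_mod · Δy = -3.17884 × (+0.0215) = -0.068345 = -6.8345%.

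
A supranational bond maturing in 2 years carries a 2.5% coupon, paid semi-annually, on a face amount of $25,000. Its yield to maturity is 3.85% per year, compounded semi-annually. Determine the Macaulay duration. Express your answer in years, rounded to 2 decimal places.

1.96 years

Periodic yield y = 0.01925. Discount each cash flow and weight by its period:
  t   CF        PV=CF/(1+0.01925)^t    t·PV
  1       312.50       306.5980       306.5980
  2       312.50       300.8074       601.6149
  3       312.50       295.1263       885.3788
  4    25,312.50    23,453.7429    93,814.9716
  Σ                 24,356.2746    95,608.5633
Price P = Σ PV = 24,356.2746.
Macaulay duration = Σ(t·PV) / P = 95,608.5633 / 24,356.2746 = 3.92542 half-year periods.
In years: 3.92542 / 2 = 1.96271 years.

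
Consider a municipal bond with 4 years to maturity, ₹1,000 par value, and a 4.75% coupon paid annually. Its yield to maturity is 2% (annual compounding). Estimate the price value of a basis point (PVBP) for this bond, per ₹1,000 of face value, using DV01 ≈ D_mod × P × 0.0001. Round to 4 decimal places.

Periodic yield y = 0.02.
  t   CF        PV=CF/(1+0.02)^t    t·PV
  1        47.50        46.5686        46.5686
  2        47.50        45.6555        91.3110
  3        47.50        44.7603       134.2809
  4     1,047.50       967.7281     3,870.9123
  Σ                  1,104.7125     4,143.0729
P = 1,104.7125; D_Mac = 3.75036 yrs; D_mod = 3.67683 yrs.
DV01 ≈ 3.67683 × 1,104.7125 × 0.0001 = 0.406184.

₹0.4062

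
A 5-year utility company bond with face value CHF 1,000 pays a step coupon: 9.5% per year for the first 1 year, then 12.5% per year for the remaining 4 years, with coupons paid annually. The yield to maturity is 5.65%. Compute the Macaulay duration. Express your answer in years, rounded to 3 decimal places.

Periodic yield y = 0.0565. Discount each cash flow and weight by its year:
  t   CF        PV=CF/(1+0.0565)^t    t·PV
  1        95.00        89.9195        89.9195
  2       125.00       111.9879       223.9758
  3       125.00       105.9989       317.9968
  4       125.00       100.3303       401.3211
  5     1,125.00       854.6829     4,273.4145
  Σ                  1,262.9195     5,306.6277
Price P = Σ PV = 1,262.9195.
Macaulay duration = Σ(t·PV) / P = 5,306.6277 / 1,262.9195 = 4.20187 years.

4.202 years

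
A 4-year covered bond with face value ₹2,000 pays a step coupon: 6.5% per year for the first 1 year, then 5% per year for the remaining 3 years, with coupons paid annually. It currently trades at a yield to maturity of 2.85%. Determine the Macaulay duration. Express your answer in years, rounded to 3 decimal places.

3.698 years

Periodic yield y = 0.0285. Discount each cash flow and weight by its year:
  t   CF        PV=CF/(1+0.0285)^t    t·PV
  1       130.00       126.3977       126.3977
  2       100.00        94.5347       189.0695
  3       100.00        91.9152       275.7455
  4     2,100.00     1,876.7314     7,506.9254
  Σ                  2,189.5789     8,098.1380
Price P = Σ PV = 2,189.5789.
Macaulay duration = Σ(t·PV) / P = 8,098.1380 / 2,189.5789 = 3.69849 years.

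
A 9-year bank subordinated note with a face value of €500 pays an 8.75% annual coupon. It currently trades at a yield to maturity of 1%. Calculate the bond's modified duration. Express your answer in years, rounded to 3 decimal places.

Periodic yield y = 0.01. First find Macaulay duration:
  t   CF        PV=CF/(1+0.01)^t    t·PV
  1        43.75        43.3168        43.3168
  2        43.75        42.8880        85.7759
  3        43.75        42.4633       127.3900
  4        43.75        42.0429       168.1716
  5        43.75        41.6266       208.1331
  6        43.75        41.2145       247.2869
  7        43.75        40.8064       285.6449
  8        43.75        40.4024       323.2191
  9       543.75       497.1723     4,474.5505
  Σ                    831.9332     5,963.4888
P = 831.9332; Macaulay duration = 5,963.4888 / 831.9332 = 7.16823 years.
Modified duration = D_Mac / (1 + y) = 7.16823 / 1.01 = 7.09726 years.

7.097 years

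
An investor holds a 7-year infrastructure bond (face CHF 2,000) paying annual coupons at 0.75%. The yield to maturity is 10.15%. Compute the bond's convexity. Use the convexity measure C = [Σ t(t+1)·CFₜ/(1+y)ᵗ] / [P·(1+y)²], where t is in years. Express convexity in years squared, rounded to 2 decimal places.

44.21

With y = 0.1015:
  t   CF        PV=CF/(1+0.1015)^t    t·PV        t(t+1)·PV
  1        15.00        13.6178        13.6178          27.2356
  2        15.00        12.3630        24.7259          74.1777
  3        15.00        11.2237        33.6712         134.6849
  4        15.00        10.1895        40.7580         203.7902
  5        15.00         9.2506        46.2529         277.5173
  6        15.00         8.3982        50.3890         352.7228
  7     2,015.00     1,024.1971     7,169.3797      57,355.0374
  Σ                  1,089.2398     7,378.7945      58,425.1659
P = 1,089.2398.
Convexity = Σ t(t+1)·PV / [P·(1+y)²] = 58,425.1659 / (1,089.2398 × 1.213302) = 44.20867.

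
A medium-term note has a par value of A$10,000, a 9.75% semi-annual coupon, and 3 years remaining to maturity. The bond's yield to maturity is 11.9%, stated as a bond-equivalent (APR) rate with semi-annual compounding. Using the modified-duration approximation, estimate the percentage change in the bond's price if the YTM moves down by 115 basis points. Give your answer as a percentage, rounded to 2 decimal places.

+2.89%

Periodic yield y = 0.0595. Modified duration first:
  t   CF        PV=CF/(1+0.0595)^t    t·PV
  1       487.50       460.1227       460.1227
  2       487.50       434.2829       868.5657
  3       487.50       409.8942     1,229.6825
  4       487.50       386.8751     1,547.5004
  5       487.50       365.1487     1,825.7437
  6    10,487.50     7,414.2326    44,485.3957
  Σ                  9,470.5562    50,417.0108
P = 9,470.5562; D_Mac = 5.32355 half-year periods = 2.66178 yrs; D_mod = 2.66178/(1+0.0595) = 2.51230 yrs.
ΔP/P ≈ -D_mod · Δy = -2.51230 × (-0.0115) = +0.028891 = +2.8891%.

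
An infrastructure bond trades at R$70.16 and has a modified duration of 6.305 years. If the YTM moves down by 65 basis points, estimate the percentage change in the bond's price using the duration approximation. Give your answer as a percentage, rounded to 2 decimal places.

Duration approximation: ΔP/P ≈ -D_mod · Δy = -6.305 × (-0.0065) = +0.0409825.
As a percentage: +4.09825%.

+4.10%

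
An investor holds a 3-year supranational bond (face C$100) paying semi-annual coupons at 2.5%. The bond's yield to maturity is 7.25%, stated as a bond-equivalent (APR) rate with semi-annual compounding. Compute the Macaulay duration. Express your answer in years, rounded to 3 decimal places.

2.901 years

Periodic yield y = 0.03625. Discount each cash flow and weight by its period:
  t   CF        PV=CF/(1+0.03625)^t    t·PV
  1         1.25         1.2063         1.2063
  2         1.25         1.1641         2.3281
  3         1.25         1.1234         3.3701
  4         1.25         1.0841         4.3362
  5         1.25         1.0461         5.2307
  6       101.25        81.7726       490.6356
  Σ                     87.3965       507.1069
Price P = Σ PV = 87.3965.
Macaulay duration = Σ(t·PV) / P = 507.1069 / 87.3965 = 5.80237 half-year periods.
In years: 5.80237 / 2 = 2.90119 years.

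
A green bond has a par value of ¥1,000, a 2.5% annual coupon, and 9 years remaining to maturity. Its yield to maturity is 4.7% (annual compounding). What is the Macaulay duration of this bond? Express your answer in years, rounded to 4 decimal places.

Periodic yield y = 0.047. Discount each cash flow and weight by its year:
  t   CF        PV=CF/(1+0.047)^t    t·PV
  1        25.00        23.8777        23.8777
  2        25.00        22.8059        45.6117
  3        25.00        21.7821        65.3463
  4        25.00        20.8043        83.2172
  5        25.00        19.8704        99.3520
  6        25.00        18.9784       113.8705
  7        25.00        18.1265       126.8853
  8        25.00        17.3128       138.5022
  9     1,025.00       677.9595     6,101.6352
  Σ                    841.5176     6,798.2982
Price P = Σ PV = 841.5176.
Macaulay duration = Σ(t·PV) / P = 6,798.2982 / 841.5176 = 8.07862 years.

8.0786 years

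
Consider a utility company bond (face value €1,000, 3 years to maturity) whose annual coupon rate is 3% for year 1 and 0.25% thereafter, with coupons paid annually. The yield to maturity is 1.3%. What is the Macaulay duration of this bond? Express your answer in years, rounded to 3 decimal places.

Periodic yield y = 0.013. Discount each cash flow and weight by its year:
  t   CF        PV=CF/(1+0.013)^t    t·PV
  1        30.00        29.6150        29.6150
  2         2.50         2.4362         4.8725
  3     1,002.50       964.3974     2,893.1923
  Σ                    996.4487     2,927.6798
Price P = Σ PV = 996.4487.
Macaulay duration = Σ(t·PV) / P = 2,927.6798 / 996.4487 = 2.93811 years.

2.938 years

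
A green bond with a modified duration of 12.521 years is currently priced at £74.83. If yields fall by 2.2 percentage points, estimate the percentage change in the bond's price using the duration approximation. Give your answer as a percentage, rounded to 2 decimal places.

+27.55%

Duration approximation: ΔP/P ≈ -D_mod · Δy = -12.521 × (-0.022) = +0.275462.
As a percentage: +27.5462%.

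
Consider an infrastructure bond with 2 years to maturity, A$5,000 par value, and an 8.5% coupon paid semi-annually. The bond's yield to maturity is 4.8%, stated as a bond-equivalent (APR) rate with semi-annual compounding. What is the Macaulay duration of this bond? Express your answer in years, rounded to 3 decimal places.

1.885 years

Periodic yield y = 0.024. Discount each cash flow and weight by its period:
  t   CF        PV=CF/(1+0.024)^t    t·PV
  1       212.50       207.5195       207.5195
  2       212.50       202.6558       405.3116
  3       212.50       197.9060       593.7181
  4     5,212.50     4,740.7411    18,962.9645
  Σ                  5,348.8225    20,169.5138
Price P = Σ PV = 5,348.8225.
Macaulay duration = Σ(t·PV) / P = 20,169.5138 / 5,348.8225 = 3.77083 half-year periods.
In years: 3.77083 / 2 = 1.88542 years.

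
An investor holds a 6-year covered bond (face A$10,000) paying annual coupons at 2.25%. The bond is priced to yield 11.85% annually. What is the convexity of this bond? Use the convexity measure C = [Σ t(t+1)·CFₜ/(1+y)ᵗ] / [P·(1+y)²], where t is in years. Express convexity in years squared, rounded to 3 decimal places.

With y = 0.1185:
  t   CF        PV=CF/(1+0.1185)^t    t·PV        t(t+1)·PV
  1       225.00       201.1623       201.1623         402.3245
  2       225.00       179.8500       359.7001       1,079.1002
  3       225.00       160.7957       482.3872       1,929.5489
  4       225.00       143.7602       575.0407       2,875.2033
  5       225.00       128.5294       642.6471       3,855.8829
  6    10,225.00     5,222.1265    31,332.7589     219,329.3121
  Σ                  6,036.2241    33,593.6963     229,471.3720
P = 6,036.2241.
Convexity = Σ t(t+1)·PV / [P·(1+y)²] = 229,471.3720 / (6,036.2241 × 1.251042) = 30.38723.

30.387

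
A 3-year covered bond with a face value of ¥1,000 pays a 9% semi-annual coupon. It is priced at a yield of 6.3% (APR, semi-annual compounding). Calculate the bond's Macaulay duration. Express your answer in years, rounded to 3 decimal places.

Periodic yield y = 0.0315. Discount each cash flow and weight by its period:
  t   CF        PV=CF/(1+0.0315)^t    t·PV
  1        45.00        43.6258        43.6258
  2        45.00        42.2935        84.5871
  3        45.00        41.0020       123.0059
  4        45.00        39.7499       158.9994
  5        45.00        38.5360       192.6799
  6     1,045.00       867.5627     5,205.3765
  Σ                  1,072.7699     5,808.2746
Price P = Σ PV = 1,072.7699.
Macaulay duration = Σ(t·PV) / P = 5,808.2746 / 1,072.7699 = 5.41428 half-year periods.
In years: 5.41428 / 2 = 2.70714 years.

2.707 years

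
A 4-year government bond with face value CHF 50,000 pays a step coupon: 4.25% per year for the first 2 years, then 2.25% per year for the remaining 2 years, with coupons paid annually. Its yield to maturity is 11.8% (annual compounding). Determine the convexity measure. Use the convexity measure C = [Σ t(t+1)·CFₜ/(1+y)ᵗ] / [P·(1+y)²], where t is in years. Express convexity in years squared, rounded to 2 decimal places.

14.61

With y = 0.118:
  t   CF        PV=CF/(1+0.118)^t    t·PV        t(t+1)·PV
  1     2,125.00     1,900.7156     1,900.7156       3,801.4311
  2     2,125.00     1,700.1034     3,400.2067      10,200.6202
  3     1,125.00       805.0579     2,415.1737       9,660.6947
  4    51,125.00    32,723.9791   130,895.9165     654,479.5823
  Σ                 37,129.8559   138,612.0124     678,142.3283
P = 37,129.8559.
Convexity = Σ t(t+1)·PV / [P·(1+y)²] = 678,142.3283 / (37,129.8559 × 1.249924) = 14.61215.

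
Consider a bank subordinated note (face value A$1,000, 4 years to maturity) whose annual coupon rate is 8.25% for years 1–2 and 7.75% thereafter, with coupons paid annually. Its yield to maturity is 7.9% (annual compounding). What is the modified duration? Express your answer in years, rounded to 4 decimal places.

3.3076 years

Periodic yield y = 0.079. First find Macaulay duration:
  t   CF        PV=CF/(1+0.079)^t    t·PV
  1        82.50        76.4597        76.4597
  2        82.50        70.8616       141.7232
  3        77.50        61.6932       185.0796
  4     1,077.50       794.9348     3,179.7391
  Σ                  1,003.9493     3,583.0017
P = 1,003.9493; Macaulay duration = 3,583.0017 / 1,003.9493 = 3.56891 years.
Modified duration = D_Mac / (1 + y) = 3.56891 / 1.079 = 3.30761 years.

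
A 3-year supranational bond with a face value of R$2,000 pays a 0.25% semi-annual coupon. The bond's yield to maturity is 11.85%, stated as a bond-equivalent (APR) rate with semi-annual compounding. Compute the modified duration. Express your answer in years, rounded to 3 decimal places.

2.821 years

Periodic yield y = 0.05925. First find Macaulay duration:
  t   CF        PV=CF/(1+0.05925)^t    t·PV
  1         2.50         2.3602         2.3602
  2         2.50         2.2281         4.4563
  3         2.50         2.1035         6.3105
  4         2.50         1.9858         7.9434
  5         2.50         1.8748         9.3738
  6     2,002.50     1,417.6913     8,506.1481
  Σ                  1,428.2438     8,536.5923
P = 1,428.2438; Macaulay duration = 8,536.5923 / 1,428.2438 = 5.97699 half-year periods = 2.98849 years.
Modified duration = D_Mac / (1 + y) = 2.98849 / 1.05925 = 2.82133 years.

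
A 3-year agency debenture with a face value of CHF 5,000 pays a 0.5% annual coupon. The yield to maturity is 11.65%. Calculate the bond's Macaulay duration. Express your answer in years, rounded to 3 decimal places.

Periodic yield y = 0.1165. Discount each cash flow and weight by its year:
  t   CF        PV=CF/(1+0.1165)^t    t·PV
  1        25.00        22.3914        22.3914
  2        25.00        20.0550        40.1100
  3     5,025.00     3,610.4379    10,831.3138
  Σ                  3,652.8843    10,893.8152
Price P = Σ PV = 3,652.8843.
Macaulay duration = Σ(t·PV) / P = 10,893.8152 / 3,652.8843 = 2.98225 years.

2.982 years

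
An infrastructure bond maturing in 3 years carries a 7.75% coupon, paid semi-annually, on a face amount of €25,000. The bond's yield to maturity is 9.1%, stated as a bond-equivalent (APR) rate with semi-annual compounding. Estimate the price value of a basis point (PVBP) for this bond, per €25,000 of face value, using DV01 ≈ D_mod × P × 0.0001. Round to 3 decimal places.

€6.297

Periodic yield y = 0.0455.
  t   CF        PV=CF/(1+0.0455)^t    t·PV
  1       968.75       926.5901       926.5901
  2       968.75       886.2651     1,772.5302
  3       968.75       847.6950     2,543.0849
  4       968.75       810.8034     3,243.2136
  5       968.75       775.5174     3,877.5869
  6    25,968.75    19,884.1405   119,304.8428
  Σ                 24,131.0115   131,667.8485
P = 24,131.0115; D_Mac = 5.45638 half-year periods = 2.72819 yrs; D_mod = 2.60946 yrs.
DV01 ≈ 2.60946 × 24,131.0115 × 0.0001 = 6.296884.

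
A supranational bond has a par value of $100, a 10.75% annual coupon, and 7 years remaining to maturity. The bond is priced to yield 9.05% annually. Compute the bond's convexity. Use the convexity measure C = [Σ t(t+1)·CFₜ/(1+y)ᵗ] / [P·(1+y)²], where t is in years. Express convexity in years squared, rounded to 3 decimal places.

With y = 0.0905:
  t   CF        PV=CF/(1+0.0905)^t    t·PV        t(t+1)·PV
  1        10.75         9.8579         9.8579          19.7157
  2        10.75         9.0398        18.0795          54.2386
  3        10.75         8.2896        24.8687          99.4747
  4        10.75         7.6016        30.4065         152.0323
  5        10.75         6.9708        34.8538         209.1228
  6        10.75         6.3923        38.3536         268.4749
  7       110.75        60.3899       422.7290       3,381.8323
  Σ                    108.5417       579.1489       4,184.8914
P = 108.5417.
Convexity = Σ t(t+1)·PV / [P·(1+y)²] = 4,184.8914 / (108.5417 × 1.189190) = 32.42174.

32.422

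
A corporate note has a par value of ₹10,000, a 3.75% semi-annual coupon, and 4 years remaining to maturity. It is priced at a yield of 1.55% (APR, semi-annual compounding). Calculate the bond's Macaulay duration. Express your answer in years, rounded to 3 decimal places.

3.764 years

Periodic yield y = 0.00775. Discount each cash flow and weight by its period:
  t   CF        PV=CF/(1+0.00775)^t    t·PV
  1       187.50       186.0581       186.0581
  2       187.50       184.6272       369.2544
  3       187.50       183.2073       549.6220
  4       187.50       181.7984       727.1936
  5       187.50       180.4003       902.0015
  6       187.50       179.0129     1,074.0777
  7       187.50       177.6363     1,243.4538
  8    10,187.50     9,577.3458    76,618.7662
  Σ                 10,850.0862    81,670.4271
Price P = Σ PV = 10,850.0862.
Macaulay duration = Σ(t·PV) / P = 81,670.4271 / 10,850.0862 = 7.52717 half-year periods.
In years: 7.52717 / 2 = 3.76358 years.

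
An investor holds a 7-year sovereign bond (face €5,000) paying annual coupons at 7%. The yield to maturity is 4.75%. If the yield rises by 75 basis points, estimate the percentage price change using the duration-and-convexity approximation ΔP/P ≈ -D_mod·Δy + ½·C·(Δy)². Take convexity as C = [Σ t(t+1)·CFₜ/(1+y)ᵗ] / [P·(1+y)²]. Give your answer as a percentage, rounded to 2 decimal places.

-4.08%

With y = 0.0475:
  t   CF        PV=CF/(1+0.0475)^t    t·PV        t(t+1)·PV
  1       350.00       334.1289       334.1289         668.2578
  2       350.00       318.9774       637.9549       1,913.8647
  3       350.00       304.5131       913.5392       3,654.1569
  4       350.00       290.7046     1,162.8184       5,814.0922
  5       350.00       277.5223     1,387.6115       8,325.6690
  6       350.00       264.9378     1,589.6265      11,127.3858
  7     5,350.00     3,866.1221    27,062.8544     216,502.8350
  Σ                  5,656.9061    33,088.5339     248,006.2613
P = 5,656.9061; D_Mac = 5.84923 yrs; D_mod = 5.58399 yrs; C = 39.95541.
Duration effect: -5.58399 × (+0.0075) = -0.041880
Convexity effect: 0.5 × 39.95541 × (0.0075)² = +0.0011237
ΔP/P ≈ -0.041880 + 0.0011237 = -0.040756 = -4.0756%.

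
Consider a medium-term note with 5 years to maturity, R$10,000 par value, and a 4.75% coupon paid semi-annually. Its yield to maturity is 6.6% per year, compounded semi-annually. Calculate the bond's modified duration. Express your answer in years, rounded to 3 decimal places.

4.341 years

Periodic yield y = 0.033. First find Macaulay duration:
  t   CF        PV=CF/(1+0.033)^t    t·PV
  1       237.50       229.9129       229.9129
  2       237.50       222.5681       445.1363
  3       237.50       215.4580       646.3740
  4       237.50       208.5750       834.3001
  5       237.50       201.9119     1,009.5597
  6       237.50       195.4617     1,172.7702
  7       237.50       189.2175     1,324.5227
  8       237.50       183.1728     1,465.3826
  9       237.50       177.3212     1,595.8910
  10   10,237.50     7,399.3011    73,993.0109
  Σ                  9,222.9004    82,716.8604
P = 9,222.9004; Macaulay duration = 82,716.8604 / 9,222.9004 = 8.96864 half-year periods = 4.48432 years.
Modified duration = D_Mac / (1 + y) = 4.48432 / 1.033 = 4.34106 years.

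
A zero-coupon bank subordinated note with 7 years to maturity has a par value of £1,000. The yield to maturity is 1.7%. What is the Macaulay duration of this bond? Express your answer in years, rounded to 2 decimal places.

A zero-coupon bond has a single cash flow at maturity, so its Macaulay duration equals its maturity: 7 years.

7.00 years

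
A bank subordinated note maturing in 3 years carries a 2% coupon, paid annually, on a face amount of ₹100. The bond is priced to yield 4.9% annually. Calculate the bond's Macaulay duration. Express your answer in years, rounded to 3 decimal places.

2.939 years

Periodic yield y = 0.049. Discount each cash flow and weight by its year:
  t   CF        PV=CF/(1+0.049)^t    t·PV
  1         2.00         1.9066         1.9066
  2         2.00         1.8175         3.6350
  3       102.00        88.3637       265.0910
  Σ                     92.0878       270.6326
Price P = Σ PV = 92.0878.
Macaulay duration = Σ(t·PV) / P = 270.6326 / 92.0878 = 2.93886 years.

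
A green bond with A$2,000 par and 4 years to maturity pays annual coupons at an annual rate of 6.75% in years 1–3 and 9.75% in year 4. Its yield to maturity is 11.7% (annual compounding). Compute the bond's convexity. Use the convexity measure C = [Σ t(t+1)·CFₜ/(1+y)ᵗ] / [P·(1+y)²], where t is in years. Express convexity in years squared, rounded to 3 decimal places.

With y = 0.117:
  t   CF        PV=CF/(1+0.117)^t    t·PV        t(t+1)·PV
  1       135.00       120.8594       120.8594         241.7189
  2       135.00       108.2000       216.4001         649.2002
  3       135.00        96.8666       290.5999       1,162.3997
  4     2,195.00     1,410.0088     5,640.0353      28,200.1766
  Σ                  1,735.9350     6,267.8948      30,253.4954
P = 1,735.9350.
Convexity = Σ t(t+1)·PV / [P·(1+y)²] = 30,253.4954 / (1,735.9350 × 1.247689) = 13.96805.

13.968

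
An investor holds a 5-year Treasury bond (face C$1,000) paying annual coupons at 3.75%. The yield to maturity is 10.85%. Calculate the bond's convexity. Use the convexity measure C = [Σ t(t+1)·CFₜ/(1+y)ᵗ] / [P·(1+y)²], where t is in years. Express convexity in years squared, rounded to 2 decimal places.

With y = 0.1085:
  t   CF        PV=CF/(1+0.1085)^t    t·PV        t(t+1)·PV
  1        37.50        33.8295        33.8295          67.6590
  2        37.50        30.5183        61.0365         183.1096
  3        37.50        27.5311        82.5934         330.3737
  4        37.50        24.8364        99.3456         496.7278
  5     1,037.50       619.8828     3,099.4142      18,596.4854
  Σ                    736.5981     3,376.2192      19,674.3554
P = 736.5981.
Convexity = Σ t(t+1)·PV / [P·(1+y)²] = 19,674.3554 / (736.5981 × 1.228772) = 21.73694.

21.74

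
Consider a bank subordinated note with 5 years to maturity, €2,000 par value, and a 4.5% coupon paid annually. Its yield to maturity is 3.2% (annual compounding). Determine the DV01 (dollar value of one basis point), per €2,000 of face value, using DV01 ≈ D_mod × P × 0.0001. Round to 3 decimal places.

Periodic yield y = 0.032.
  t   CF        PV=CF/(1+0.032)^t    t·PV
  1        90.00        87.2093        87.2093
  2        90.00        84.5051       169.0103
  3        90.00        81.8848       245.6545
  4        90.00        79.3458       317.3830
  5     2,090.00     1,785.4504     8,927.2522
  Σ                  2,118.3955     9,746.5093
P = 2,118.3955; D_Mac = 4.60089 yrs; D_mod = 4.45823 yrs.
DV01 ≈ 4.45823 × 2,118.3955 × 0.0001 = 0.944429.

€0.944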